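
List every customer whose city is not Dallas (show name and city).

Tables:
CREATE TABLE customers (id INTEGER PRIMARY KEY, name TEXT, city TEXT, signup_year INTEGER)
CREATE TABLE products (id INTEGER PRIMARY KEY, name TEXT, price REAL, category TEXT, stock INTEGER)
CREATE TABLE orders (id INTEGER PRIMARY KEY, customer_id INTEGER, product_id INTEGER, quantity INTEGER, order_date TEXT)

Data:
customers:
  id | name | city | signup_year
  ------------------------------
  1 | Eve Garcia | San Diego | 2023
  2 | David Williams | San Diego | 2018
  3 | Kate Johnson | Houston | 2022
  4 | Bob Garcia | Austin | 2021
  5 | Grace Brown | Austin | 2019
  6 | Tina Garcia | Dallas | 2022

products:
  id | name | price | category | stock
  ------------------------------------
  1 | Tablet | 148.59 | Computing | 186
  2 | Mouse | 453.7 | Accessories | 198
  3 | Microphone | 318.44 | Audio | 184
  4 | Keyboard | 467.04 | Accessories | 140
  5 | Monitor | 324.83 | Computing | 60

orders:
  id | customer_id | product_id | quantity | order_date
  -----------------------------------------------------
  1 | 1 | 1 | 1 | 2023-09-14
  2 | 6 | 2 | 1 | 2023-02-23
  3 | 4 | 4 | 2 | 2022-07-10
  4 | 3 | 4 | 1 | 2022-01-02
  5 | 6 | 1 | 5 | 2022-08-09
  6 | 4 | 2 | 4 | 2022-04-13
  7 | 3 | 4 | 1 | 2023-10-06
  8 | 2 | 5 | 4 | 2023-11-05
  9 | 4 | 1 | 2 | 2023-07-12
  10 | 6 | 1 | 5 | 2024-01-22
SELECT name, city FROM customers WHERE city <> 'Dallas'

Execution result:
name | city
Eve Garcia | San Diego
David Williams | San Diego
Kate Johnson | Houston
Bob Garcia | Austin
Grace Brown | Austin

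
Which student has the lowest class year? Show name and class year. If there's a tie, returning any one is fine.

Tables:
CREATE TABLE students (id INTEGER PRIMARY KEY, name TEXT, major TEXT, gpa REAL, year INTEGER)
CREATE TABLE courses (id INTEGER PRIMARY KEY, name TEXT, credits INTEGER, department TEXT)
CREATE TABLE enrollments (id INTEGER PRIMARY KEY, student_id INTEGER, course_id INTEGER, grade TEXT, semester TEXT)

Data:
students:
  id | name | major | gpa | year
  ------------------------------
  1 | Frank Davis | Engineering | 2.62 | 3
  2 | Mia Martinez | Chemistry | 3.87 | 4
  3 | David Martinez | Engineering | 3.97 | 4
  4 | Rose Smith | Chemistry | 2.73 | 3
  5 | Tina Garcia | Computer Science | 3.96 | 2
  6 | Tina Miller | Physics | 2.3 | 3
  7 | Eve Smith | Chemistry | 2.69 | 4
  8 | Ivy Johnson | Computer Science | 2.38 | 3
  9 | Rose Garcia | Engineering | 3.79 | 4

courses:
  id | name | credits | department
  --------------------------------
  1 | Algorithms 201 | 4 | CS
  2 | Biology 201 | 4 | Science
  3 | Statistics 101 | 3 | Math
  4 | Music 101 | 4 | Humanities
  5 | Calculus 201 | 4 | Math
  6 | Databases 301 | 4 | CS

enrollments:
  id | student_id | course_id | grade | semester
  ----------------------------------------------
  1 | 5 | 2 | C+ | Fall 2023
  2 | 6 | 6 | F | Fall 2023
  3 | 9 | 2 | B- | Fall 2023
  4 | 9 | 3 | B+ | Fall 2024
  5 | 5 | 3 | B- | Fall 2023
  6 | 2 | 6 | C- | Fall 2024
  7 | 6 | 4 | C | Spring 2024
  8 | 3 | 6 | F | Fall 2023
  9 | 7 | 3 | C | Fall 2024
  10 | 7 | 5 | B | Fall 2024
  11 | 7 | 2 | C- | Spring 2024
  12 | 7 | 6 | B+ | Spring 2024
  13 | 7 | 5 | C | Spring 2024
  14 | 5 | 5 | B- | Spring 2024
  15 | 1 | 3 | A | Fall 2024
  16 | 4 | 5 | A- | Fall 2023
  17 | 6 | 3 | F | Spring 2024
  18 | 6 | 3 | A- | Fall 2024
SELECT name, year FROM students ORDER BY year ASC LIMIT 1

Execution result:
name | year
Tina Garcia | 2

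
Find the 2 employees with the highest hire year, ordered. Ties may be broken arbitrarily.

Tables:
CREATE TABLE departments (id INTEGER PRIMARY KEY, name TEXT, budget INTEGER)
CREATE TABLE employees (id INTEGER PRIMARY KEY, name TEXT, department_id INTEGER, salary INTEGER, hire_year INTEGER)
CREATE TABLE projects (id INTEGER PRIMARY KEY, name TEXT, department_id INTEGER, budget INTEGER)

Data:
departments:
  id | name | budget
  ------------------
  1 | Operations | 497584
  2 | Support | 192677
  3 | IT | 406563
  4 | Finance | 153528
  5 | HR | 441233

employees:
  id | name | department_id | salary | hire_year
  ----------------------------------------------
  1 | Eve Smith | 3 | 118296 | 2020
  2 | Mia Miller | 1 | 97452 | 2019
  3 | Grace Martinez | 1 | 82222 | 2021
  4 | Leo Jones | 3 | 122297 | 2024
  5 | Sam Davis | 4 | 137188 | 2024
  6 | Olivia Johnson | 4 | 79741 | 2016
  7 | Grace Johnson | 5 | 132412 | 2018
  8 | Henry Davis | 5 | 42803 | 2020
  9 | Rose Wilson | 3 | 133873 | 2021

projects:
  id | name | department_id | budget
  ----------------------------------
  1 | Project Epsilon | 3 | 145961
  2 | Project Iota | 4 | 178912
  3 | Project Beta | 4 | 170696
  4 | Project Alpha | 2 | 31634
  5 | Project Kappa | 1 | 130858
SELECT name, hire_year FROM employees ORDER BY hire_year DESC LIMIT 2

Execution result:
name | hire_year
Leo Jones | 2024
Sam Davis | 2024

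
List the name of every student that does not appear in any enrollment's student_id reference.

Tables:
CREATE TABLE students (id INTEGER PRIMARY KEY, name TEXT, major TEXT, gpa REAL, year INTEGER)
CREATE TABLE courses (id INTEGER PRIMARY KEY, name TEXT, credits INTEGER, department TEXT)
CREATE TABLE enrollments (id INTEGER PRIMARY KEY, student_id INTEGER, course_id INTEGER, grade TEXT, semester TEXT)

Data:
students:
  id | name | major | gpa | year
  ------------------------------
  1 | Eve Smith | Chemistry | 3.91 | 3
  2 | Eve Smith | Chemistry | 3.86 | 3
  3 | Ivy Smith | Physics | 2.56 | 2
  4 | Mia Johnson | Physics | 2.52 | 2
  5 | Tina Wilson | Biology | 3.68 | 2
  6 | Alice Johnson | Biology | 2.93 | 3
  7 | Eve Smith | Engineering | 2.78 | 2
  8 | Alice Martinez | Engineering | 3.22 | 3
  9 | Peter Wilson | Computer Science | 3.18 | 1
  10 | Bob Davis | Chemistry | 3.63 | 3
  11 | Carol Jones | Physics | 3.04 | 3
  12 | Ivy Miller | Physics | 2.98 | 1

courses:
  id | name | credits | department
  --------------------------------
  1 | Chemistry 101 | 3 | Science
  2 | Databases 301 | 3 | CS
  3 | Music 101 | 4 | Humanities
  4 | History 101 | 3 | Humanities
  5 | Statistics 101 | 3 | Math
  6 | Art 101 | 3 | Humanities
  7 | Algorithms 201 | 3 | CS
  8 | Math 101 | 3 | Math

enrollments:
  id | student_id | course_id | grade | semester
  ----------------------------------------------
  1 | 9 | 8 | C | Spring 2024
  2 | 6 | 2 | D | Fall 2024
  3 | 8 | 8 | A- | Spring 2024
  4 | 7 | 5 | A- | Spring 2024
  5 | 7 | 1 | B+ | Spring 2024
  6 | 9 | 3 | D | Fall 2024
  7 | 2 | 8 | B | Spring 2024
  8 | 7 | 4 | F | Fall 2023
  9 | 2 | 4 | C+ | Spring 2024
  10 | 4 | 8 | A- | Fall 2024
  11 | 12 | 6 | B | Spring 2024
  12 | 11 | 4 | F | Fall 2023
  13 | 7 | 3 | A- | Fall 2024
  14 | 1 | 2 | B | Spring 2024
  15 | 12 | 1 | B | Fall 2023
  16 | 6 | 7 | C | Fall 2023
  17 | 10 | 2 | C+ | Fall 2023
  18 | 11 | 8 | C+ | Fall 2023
SELECT p.name FROM students p LEFT JOIN enrollments c ON c.student_id = p.id WHERE c.id IS NULL

Execution result:
name
Ivy Smith
Tina Wilson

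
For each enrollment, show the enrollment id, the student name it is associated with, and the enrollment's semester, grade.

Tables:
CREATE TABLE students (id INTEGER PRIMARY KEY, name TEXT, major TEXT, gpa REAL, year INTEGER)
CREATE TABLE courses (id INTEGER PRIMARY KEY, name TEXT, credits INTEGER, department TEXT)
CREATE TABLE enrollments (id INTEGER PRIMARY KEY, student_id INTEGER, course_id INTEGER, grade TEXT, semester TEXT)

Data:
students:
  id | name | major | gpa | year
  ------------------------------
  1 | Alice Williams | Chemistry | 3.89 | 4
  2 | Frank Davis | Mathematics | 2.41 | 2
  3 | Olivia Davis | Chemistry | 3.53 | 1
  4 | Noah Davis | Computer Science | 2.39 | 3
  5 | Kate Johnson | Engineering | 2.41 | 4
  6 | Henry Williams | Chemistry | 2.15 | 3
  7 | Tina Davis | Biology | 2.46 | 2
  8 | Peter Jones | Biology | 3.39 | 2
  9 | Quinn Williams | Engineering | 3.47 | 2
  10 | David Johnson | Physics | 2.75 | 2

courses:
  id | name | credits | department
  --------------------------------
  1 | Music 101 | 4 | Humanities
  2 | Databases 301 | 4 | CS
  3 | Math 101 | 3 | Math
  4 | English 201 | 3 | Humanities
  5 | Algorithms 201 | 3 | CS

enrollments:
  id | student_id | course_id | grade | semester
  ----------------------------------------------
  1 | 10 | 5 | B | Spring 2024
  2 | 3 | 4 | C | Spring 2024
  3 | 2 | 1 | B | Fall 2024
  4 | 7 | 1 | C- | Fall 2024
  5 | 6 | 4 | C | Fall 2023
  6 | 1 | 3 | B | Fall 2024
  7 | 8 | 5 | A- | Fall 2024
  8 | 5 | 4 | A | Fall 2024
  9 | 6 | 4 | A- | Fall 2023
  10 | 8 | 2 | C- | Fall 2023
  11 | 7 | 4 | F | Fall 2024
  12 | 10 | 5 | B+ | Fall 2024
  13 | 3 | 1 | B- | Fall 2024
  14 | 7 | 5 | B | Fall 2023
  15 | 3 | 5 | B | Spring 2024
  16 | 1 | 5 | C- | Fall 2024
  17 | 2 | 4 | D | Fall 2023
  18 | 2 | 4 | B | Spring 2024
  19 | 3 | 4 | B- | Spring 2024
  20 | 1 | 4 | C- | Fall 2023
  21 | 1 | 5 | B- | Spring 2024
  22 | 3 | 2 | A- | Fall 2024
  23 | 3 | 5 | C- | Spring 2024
SELECT c.id, p.name AS student, c.semester, c.grade FROM enrollments c JOIN students p ON c.student_id = p.id

Execution result:
id | student | semester | grade
1 | David Johnson | Spring 2024 | B
2 | Olivia Davis | Spring 2024 | C
3 | Frank Davis | Fall 2024 | B
4 | Tina Davis | Fall 2024 | C-
5 | Henry Williams | Fall 2023 | C
6 | Alice Williams | Fall 2024 | B
7 | Peter Jones | Fall 2024 | A-
8 | Kate Johnson | Fall 2024 | A
9 | Henry Williams | Fall 2023 | A-
10 | Peter Jones | Fall 2023 | C-
11 | Tina Davis | Fall 2024 | F
12 | David Johnson | Fall 2024 | B+
13 | Olivia Davis | Fall 2024 | B-
14 | Tina Davis | Fall 2023 | B
15 | Olivia Davis | Spring 2024 | B
16 | Alice Williams | Fall 2024 | C-
17 | Frank Davis | Fall 2023 | D
18 | Frank Davis | Spring 2024 | B
19 | Olivia Davis | Spring 2024 | B-
20 | Alice Williams | Fall 2023 | C-
21 | Alice Williams | Spring 2024 | B-
22 | Olivia Davis | Fall 2024 | A-
23 | Olivia Davis | Spring 2024 | C-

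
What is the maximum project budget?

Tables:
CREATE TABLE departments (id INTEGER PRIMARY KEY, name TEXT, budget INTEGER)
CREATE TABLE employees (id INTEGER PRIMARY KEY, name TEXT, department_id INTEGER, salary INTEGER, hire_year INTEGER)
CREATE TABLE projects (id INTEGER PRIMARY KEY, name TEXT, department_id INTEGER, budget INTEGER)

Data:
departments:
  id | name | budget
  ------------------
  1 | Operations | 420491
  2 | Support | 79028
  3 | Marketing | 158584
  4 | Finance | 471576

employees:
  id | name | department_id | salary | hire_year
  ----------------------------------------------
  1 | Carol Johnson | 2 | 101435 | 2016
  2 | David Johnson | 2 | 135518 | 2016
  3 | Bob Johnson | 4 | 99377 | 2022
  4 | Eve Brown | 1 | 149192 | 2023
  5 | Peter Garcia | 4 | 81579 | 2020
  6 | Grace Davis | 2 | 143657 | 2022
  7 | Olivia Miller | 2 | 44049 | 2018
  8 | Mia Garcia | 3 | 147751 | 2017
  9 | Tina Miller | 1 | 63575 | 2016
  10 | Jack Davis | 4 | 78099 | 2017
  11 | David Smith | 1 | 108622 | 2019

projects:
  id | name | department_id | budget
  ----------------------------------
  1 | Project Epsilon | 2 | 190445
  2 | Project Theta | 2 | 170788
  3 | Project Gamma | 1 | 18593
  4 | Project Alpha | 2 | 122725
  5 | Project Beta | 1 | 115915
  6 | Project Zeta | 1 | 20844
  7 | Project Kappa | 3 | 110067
SELECT MAX(budget) FROM projects

Execution result:
190445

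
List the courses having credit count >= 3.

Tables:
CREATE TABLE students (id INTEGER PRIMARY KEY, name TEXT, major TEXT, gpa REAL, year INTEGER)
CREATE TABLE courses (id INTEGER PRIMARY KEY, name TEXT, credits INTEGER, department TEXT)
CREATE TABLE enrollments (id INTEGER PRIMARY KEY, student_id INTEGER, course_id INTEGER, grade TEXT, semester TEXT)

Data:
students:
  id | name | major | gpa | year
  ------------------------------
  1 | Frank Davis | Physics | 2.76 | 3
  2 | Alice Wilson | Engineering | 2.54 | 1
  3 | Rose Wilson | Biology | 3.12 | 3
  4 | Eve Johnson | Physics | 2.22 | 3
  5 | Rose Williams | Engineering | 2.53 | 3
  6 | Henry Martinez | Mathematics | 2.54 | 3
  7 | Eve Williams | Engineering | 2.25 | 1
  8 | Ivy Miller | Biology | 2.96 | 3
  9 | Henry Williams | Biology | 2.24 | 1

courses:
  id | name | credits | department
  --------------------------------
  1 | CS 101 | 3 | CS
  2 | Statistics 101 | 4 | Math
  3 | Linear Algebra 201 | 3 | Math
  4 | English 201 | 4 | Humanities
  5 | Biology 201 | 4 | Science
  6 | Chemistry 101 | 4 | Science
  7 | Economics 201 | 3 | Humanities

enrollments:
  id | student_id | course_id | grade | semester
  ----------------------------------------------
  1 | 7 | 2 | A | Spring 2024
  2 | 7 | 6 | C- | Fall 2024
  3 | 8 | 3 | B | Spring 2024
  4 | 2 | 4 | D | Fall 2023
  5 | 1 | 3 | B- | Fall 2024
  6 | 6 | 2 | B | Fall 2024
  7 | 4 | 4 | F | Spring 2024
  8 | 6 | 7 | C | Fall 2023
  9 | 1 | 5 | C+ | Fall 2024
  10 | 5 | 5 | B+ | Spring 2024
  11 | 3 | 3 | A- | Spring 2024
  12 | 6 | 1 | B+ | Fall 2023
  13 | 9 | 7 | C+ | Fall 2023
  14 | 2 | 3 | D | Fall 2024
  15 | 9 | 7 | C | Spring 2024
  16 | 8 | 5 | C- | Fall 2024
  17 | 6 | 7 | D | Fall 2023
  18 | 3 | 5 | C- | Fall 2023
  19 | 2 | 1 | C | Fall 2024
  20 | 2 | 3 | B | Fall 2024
SELECT name, credits FROM courses WHERE credits >= 3

Execution result:
name | credits
CS 101 | 3
Statistics 101 | 4
Linear Algebra 201 | 3
English 201 | 4
Biology 201 | 4
Chemistry 101 | 4
Economics 201 | 3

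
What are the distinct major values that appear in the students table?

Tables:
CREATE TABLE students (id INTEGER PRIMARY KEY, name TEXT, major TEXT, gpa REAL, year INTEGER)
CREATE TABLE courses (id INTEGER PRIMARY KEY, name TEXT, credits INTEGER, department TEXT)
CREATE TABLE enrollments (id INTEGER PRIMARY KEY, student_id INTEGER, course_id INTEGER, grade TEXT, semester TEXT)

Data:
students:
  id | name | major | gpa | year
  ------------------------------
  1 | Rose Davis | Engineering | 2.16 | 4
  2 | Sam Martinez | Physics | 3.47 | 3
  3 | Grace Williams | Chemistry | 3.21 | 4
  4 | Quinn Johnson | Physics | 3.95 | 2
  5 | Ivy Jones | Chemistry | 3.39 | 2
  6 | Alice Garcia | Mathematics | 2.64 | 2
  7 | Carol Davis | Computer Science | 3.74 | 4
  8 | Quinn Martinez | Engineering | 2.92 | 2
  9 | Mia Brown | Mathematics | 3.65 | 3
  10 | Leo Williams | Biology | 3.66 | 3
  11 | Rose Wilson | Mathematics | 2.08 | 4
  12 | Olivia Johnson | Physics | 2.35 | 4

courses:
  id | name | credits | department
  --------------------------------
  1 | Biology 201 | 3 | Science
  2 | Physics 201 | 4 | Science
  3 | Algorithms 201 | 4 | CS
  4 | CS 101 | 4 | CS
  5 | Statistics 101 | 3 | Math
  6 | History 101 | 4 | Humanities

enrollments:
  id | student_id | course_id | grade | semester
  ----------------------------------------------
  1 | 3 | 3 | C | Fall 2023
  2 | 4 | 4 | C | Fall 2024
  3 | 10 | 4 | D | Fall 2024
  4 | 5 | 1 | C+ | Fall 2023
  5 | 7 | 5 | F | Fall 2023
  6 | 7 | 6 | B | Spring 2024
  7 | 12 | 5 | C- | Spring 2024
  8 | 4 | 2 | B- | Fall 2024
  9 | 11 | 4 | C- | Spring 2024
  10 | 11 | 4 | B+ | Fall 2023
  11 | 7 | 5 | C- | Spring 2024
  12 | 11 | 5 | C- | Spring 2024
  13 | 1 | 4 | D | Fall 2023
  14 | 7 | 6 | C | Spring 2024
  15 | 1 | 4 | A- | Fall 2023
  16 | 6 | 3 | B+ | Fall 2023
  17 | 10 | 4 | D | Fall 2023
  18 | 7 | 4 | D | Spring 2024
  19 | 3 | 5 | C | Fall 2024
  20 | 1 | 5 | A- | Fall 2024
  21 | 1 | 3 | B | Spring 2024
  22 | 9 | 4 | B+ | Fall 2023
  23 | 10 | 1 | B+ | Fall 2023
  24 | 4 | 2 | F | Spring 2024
SELECT DISTINCT major FROM students

Execution result:
major
Engineering
Physics
Chemistry
Mathematics
Computer Science
Biology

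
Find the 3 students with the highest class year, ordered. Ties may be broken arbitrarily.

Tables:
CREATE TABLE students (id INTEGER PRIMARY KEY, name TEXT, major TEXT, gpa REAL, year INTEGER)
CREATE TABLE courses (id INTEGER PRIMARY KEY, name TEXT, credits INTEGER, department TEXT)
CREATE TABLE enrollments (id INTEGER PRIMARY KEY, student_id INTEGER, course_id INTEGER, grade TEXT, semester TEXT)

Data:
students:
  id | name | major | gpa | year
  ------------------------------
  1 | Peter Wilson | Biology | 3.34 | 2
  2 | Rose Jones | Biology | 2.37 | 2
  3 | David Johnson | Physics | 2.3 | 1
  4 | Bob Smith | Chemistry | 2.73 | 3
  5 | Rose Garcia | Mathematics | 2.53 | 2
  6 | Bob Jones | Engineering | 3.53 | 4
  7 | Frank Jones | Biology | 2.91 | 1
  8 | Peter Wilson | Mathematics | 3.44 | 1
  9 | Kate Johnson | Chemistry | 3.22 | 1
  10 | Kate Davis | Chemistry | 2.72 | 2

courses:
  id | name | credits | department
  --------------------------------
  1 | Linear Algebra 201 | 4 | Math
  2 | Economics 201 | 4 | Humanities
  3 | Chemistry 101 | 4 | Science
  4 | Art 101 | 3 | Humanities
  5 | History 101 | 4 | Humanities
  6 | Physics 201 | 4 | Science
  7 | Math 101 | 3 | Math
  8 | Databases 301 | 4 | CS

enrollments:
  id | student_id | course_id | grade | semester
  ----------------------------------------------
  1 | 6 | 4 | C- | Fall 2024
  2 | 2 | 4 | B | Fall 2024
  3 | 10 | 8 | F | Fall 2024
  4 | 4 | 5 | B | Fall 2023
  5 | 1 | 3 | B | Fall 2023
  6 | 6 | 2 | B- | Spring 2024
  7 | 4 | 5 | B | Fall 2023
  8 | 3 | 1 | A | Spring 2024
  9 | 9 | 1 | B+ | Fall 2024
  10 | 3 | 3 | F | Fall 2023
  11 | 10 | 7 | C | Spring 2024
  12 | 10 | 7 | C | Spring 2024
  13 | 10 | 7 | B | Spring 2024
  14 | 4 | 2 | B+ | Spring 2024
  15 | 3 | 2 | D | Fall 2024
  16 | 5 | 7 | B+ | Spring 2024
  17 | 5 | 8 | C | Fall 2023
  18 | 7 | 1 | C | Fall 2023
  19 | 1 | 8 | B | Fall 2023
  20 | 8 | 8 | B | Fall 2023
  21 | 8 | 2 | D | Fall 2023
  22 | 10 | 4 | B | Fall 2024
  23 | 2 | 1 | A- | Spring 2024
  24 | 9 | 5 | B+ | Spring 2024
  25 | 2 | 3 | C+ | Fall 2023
SELECT name, year FROM students ORDER BY year DESC LIMIT 3

Execution result:
name | year
Bob Jones | 4
Bob Smith | 3
Peter Wilson | 2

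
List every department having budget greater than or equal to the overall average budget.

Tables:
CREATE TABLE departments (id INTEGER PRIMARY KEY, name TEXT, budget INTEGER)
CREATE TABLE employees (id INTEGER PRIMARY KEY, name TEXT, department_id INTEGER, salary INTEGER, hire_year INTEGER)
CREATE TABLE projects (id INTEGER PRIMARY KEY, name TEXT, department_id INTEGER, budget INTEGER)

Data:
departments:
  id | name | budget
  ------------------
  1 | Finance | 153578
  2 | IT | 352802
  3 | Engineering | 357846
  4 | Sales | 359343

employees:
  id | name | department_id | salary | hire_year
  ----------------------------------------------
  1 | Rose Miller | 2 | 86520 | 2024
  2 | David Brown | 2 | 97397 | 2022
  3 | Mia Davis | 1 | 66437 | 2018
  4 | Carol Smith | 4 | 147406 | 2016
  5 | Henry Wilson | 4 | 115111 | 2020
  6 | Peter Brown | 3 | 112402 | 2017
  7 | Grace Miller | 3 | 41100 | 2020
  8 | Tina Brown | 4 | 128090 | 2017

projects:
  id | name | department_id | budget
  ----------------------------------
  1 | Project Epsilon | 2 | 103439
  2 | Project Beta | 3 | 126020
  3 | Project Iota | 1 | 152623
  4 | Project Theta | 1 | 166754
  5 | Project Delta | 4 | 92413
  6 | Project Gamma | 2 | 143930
SELECT name, budget FROM departments WHERE budget >= (SELECT AVG(budget) FROM departments)

Execution result:
name | budget
IT | 352802
Engineering | 357846
Sales | 359343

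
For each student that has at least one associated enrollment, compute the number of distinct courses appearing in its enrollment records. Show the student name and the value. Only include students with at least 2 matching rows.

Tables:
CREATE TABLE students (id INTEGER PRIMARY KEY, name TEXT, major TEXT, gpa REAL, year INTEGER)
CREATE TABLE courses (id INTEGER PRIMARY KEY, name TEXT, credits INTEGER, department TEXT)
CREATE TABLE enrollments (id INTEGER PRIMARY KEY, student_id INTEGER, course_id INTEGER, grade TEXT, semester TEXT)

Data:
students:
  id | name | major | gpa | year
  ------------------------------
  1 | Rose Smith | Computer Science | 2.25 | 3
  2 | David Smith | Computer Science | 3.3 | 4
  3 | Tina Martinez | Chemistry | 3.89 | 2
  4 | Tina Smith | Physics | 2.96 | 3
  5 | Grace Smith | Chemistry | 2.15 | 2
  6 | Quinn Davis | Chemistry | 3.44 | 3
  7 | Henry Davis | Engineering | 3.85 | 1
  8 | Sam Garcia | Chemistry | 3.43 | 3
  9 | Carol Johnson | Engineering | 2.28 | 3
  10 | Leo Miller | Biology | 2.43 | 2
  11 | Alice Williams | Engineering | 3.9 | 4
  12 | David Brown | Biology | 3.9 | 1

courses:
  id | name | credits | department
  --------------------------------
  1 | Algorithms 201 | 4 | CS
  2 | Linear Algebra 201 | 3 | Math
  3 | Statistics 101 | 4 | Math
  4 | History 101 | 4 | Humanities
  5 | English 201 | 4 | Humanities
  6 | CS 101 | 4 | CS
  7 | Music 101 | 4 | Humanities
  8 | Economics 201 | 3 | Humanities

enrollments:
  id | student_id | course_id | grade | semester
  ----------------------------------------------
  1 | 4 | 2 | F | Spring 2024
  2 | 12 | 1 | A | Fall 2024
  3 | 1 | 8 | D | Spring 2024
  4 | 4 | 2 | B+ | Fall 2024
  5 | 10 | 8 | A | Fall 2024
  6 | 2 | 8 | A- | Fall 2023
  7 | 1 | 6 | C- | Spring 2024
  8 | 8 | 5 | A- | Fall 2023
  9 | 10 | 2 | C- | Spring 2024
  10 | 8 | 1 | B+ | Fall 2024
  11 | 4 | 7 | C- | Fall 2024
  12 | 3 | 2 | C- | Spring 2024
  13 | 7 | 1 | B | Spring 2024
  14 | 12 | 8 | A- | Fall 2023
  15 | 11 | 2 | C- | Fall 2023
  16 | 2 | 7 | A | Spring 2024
SELECT p.name, COUNT(DISTINCT c.course_id) AS distinct_course_count FROM enrollments c JOIN students p ON c.student_id = p.id GROUP BY p.id, p.name HAVING COUNT(*) >= 2

Execution result:
name | distinct_course_count
Rose Smith | 2
David Smith | 2
Tina Smith | 2
Sam Garcia | 2
Leo Miller | 2
David Brown | 2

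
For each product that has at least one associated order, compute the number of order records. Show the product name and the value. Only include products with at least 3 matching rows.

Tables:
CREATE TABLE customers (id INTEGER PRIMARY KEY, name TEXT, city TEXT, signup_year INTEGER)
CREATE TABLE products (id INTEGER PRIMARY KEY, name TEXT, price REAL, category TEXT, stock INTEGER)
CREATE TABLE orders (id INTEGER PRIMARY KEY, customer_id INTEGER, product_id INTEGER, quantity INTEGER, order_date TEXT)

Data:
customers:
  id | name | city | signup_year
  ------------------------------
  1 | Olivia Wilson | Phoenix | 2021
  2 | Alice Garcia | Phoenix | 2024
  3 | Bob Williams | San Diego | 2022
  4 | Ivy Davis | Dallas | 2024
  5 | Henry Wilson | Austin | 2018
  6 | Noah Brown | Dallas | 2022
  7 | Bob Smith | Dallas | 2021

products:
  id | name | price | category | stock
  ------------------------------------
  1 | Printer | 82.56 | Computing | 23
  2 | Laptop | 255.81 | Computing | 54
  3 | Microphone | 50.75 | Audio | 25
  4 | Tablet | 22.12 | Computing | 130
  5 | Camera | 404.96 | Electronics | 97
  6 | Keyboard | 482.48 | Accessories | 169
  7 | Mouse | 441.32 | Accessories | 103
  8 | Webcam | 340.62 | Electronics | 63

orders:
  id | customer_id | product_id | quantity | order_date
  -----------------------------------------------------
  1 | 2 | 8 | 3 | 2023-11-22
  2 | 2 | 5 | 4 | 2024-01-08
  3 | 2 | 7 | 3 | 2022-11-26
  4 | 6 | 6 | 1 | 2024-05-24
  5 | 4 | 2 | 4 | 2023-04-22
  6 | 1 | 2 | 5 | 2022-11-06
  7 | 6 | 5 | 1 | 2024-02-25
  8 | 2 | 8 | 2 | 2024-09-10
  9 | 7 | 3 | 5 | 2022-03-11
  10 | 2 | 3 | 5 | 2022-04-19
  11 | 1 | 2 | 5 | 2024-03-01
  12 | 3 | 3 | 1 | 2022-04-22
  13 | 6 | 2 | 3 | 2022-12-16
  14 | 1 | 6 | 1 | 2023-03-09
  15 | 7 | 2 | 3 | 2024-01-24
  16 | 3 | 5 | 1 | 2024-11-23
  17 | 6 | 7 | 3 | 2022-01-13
SELECT p.name, COUNT(*) AS n FROM orders c JOIN products p ON c.product_id = p.id GROUP BY p.id, p.name HAVING COUNT(*) >= 3

Execution result:
name | n
Laptop | 5
Microphone | 3
Camera | 3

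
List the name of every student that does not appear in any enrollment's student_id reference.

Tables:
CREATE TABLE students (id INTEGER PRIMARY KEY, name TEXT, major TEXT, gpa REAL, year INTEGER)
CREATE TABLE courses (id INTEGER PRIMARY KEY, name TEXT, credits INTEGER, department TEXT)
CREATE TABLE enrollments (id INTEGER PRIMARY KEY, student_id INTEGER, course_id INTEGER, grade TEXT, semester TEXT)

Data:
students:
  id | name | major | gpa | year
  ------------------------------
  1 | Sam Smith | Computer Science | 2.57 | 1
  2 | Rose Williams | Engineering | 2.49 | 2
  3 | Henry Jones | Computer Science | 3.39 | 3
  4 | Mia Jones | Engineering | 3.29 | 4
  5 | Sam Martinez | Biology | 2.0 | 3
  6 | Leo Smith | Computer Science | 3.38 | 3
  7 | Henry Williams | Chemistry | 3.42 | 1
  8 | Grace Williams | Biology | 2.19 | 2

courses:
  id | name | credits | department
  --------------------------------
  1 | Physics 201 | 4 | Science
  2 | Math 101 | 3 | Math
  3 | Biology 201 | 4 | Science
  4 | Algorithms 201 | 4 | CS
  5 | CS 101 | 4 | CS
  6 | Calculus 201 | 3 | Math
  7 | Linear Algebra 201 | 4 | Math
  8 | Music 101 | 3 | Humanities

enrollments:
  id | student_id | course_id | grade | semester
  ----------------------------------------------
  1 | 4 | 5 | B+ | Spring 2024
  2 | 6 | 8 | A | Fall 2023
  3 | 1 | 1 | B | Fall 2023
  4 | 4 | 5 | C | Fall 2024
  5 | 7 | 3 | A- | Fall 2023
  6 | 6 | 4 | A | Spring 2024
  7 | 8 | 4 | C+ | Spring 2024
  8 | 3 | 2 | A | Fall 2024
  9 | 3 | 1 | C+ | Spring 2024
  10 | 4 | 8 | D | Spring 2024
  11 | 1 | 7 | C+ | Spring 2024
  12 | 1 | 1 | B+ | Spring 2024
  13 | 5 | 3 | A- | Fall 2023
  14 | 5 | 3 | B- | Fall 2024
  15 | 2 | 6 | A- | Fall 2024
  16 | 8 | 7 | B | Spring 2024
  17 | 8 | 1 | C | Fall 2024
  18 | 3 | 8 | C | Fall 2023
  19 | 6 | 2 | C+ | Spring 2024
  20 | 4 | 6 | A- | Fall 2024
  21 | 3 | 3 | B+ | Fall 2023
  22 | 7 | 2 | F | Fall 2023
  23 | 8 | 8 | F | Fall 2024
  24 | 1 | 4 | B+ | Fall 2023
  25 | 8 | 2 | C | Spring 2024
SELECT p.name FROM students p LEFT JOIN enrollments c ON c.student_id = p.id WHERE c.id IS NULL

Execution result:
(no rows)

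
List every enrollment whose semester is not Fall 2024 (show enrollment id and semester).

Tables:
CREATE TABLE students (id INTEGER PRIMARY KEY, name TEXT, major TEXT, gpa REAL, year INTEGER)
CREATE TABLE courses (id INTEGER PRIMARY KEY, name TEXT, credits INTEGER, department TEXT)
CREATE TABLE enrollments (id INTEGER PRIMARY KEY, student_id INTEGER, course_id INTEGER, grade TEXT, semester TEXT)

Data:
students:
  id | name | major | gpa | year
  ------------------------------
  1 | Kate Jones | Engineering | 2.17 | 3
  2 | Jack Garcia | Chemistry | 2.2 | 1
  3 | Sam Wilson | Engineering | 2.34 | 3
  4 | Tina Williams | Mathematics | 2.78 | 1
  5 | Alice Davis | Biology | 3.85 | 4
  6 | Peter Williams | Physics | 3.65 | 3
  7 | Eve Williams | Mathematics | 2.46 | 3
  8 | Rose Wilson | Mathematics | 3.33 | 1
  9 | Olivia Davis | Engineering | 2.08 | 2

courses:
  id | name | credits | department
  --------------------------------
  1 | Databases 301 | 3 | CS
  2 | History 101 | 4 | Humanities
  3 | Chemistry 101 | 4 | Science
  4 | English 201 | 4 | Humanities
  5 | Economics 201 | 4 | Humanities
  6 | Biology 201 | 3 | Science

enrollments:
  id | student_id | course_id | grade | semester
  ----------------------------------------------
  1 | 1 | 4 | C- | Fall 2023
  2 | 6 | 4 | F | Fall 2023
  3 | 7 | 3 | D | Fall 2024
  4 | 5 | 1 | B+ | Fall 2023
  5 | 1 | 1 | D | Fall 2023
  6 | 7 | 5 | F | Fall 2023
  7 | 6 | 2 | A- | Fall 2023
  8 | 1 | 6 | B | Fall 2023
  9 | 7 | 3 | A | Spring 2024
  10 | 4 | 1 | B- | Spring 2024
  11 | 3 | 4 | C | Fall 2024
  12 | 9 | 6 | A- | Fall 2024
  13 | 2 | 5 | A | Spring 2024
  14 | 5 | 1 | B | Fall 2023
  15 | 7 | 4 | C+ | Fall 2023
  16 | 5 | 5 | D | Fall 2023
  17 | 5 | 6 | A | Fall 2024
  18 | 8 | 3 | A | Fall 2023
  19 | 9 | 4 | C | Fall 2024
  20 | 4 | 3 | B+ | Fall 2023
SELECT id, semester FROM enrollments WHERE semester <> 'Fall 2024'

Execution result:
id | semester
1 | Fall 2023
2 | Fall 2023
4 | Fall 2023
5 | Fall 2023
6 | Fall 2023
7 | Fall 2023
8 | Fall 2023
9 | Spring 2024
10 | Spring 2024
13 | Spring 2024
14 | Fall 2023
15 | Fall 2023
16 | Fall 2023
18 | Fall 2023
20 | Fall 2023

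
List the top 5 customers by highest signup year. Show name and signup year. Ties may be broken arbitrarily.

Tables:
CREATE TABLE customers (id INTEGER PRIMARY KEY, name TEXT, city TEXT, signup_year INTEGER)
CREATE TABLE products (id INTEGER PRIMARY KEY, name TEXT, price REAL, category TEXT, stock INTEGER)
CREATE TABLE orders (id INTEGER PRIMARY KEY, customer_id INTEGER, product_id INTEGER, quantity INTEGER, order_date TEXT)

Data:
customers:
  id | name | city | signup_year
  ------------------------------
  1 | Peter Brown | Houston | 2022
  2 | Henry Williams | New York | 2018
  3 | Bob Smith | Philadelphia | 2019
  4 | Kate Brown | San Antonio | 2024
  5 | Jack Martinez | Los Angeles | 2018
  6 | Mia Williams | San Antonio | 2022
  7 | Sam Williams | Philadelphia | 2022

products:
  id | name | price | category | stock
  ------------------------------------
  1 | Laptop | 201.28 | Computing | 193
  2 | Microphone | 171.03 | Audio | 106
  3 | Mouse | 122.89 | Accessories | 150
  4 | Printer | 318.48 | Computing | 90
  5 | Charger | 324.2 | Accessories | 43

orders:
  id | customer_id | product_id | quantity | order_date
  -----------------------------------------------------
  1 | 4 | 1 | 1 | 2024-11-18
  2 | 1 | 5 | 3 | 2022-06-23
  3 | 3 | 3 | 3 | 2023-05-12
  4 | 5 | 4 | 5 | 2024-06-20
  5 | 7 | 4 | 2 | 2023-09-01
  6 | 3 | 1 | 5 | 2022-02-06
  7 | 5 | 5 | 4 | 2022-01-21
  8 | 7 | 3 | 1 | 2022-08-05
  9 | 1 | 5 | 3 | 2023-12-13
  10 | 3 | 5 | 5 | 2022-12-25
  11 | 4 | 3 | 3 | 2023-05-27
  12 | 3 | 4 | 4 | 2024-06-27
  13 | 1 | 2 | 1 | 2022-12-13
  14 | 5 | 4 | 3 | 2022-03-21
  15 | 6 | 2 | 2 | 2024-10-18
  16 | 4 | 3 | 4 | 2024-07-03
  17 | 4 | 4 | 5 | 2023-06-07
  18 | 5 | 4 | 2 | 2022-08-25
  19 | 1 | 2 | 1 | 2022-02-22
SELECT name, signup_year FROM customers ORDER BY signup_year DESC LIMIT 5

Execution result:
name | signup_year
Kate Brown | 2024
Peter Brown | 2022
Mia Williams | 2022
Sam Williams | 2022
Bob Smith | 2019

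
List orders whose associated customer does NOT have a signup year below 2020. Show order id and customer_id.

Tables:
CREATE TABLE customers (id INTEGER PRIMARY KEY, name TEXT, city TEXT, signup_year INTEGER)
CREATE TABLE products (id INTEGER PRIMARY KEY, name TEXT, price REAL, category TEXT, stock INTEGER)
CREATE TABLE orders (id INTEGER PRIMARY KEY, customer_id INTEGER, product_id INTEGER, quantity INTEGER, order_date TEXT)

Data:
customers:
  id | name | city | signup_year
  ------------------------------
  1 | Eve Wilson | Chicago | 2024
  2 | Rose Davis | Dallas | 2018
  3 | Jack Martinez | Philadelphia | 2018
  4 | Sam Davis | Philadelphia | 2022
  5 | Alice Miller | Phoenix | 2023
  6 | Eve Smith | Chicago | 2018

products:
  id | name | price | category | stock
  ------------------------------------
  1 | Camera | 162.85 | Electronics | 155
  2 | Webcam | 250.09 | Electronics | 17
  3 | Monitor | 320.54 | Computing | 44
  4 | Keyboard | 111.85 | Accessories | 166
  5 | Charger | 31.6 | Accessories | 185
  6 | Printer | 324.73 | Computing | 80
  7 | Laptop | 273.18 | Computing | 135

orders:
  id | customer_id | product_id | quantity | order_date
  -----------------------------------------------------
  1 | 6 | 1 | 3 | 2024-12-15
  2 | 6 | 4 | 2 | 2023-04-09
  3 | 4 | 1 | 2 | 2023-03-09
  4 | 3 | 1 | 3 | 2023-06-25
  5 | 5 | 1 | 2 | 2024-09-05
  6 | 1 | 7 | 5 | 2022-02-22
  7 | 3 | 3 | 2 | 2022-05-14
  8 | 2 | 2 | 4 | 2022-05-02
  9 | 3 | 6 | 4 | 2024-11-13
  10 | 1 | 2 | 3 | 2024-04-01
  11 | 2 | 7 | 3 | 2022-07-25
SELECT id, customer_id FROM orders WHERE customer_id NOT IN (SELECT id FROM customers WHERE signup_year < 2020)

Execution result:
id | customer_id
3 | 4
5 | 5
6 | 1
10 | 1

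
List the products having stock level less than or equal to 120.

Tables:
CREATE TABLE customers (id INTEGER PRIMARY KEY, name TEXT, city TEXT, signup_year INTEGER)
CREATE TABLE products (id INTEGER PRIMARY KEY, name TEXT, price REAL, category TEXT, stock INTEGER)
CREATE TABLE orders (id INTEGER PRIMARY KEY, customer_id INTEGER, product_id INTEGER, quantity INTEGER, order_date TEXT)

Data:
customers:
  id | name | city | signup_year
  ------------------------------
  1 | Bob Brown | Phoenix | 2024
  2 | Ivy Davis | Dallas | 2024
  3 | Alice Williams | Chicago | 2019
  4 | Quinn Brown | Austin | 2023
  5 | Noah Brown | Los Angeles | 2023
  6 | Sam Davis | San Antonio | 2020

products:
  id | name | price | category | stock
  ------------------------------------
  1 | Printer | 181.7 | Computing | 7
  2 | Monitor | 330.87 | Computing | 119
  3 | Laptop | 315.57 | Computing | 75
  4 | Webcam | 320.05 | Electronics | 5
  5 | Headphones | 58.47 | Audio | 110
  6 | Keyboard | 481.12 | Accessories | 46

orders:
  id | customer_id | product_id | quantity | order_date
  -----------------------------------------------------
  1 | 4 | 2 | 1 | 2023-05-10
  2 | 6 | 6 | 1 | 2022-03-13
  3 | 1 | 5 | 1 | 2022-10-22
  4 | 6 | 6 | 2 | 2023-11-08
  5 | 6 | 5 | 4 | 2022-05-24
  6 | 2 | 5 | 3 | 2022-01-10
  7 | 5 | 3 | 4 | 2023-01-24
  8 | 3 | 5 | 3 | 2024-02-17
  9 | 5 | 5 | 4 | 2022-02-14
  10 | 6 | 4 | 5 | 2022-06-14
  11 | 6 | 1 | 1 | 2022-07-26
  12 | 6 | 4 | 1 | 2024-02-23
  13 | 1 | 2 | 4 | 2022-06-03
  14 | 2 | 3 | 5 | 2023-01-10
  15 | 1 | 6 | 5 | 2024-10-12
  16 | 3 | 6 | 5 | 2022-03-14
SELECT name, stock FROM products WHERE stock <= 120

Execution result:
name | stock
Printer | 7
Monitor | 119
Laptop | 75
Webcam | 5
Headphones | 110
Keyboard | 46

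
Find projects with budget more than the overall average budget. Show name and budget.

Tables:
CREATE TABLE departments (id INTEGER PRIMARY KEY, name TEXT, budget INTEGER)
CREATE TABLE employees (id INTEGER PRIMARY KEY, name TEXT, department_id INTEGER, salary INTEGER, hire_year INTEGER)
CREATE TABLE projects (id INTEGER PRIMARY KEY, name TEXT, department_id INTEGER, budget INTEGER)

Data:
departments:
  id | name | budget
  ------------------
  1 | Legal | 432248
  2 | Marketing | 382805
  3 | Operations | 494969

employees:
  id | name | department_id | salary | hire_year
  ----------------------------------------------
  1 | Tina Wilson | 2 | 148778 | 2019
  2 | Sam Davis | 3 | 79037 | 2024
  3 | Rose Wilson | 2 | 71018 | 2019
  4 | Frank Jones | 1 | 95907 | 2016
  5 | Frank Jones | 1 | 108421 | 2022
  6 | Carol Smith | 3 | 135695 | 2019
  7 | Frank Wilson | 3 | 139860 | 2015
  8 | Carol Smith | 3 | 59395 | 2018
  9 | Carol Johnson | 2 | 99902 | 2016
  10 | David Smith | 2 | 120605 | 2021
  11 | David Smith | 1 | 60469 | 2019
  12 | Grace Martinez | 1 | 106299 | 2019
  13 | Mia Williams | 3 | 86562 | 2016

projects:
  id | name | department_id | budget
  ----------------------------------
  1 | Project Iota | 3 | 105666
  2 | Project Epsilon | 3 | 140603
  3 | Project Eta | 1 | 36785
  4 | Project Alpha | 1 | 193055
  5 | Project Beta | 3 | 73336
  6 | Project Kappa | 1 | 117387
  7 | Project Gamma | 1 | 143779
SELECT name, budget FROM projects WHERE budget > (SELECT AVG(budget) FROM projects)

Execution result:
name | budget
Project Epsilon | 140603
Project Alpha | 193055
Project Kappa | 117387
Project Gamma | 143779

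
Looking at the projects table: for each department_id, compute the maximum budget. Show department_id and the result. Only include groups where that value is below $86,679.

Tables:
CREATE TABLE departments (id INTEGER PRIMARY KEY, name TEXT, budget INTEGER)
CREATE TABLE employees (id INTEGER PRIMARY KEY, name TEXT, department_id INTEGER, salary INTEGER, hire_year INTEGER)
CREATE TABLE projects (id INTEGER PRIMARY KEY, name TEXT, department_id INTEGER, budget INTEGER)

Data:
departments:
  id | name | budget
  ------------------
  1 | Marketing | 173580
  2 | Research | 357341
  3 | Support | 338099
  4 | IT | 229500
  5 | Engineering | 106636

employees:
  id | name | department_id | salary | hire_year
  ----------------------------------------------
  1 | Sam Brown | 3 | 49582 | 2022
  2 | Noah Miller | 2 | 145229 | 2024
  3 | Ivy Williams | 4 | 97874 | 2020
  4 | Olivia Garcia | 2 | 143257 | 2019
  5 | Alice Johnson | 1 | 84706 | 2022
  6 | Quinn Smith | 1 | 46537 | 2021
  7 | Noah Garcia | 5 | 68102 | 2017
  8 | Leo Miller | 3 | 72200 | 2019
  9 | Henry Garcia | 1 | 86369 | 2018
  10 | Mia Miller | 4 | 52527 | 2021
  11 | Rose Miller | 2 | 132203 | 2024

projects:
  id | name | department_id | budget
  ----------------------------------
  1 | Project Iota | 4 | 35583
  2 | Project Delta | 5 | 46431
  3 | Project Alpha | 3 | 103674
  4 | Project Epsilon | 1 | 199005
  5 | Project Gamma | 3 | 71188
SELECT department_id, MAX(budget) AS max_budget FROM projects GROUP BY department_id HAVING MAX(budget) < 86679

Execution result:
department_id | max_budget
4 | 35583
5 | 46431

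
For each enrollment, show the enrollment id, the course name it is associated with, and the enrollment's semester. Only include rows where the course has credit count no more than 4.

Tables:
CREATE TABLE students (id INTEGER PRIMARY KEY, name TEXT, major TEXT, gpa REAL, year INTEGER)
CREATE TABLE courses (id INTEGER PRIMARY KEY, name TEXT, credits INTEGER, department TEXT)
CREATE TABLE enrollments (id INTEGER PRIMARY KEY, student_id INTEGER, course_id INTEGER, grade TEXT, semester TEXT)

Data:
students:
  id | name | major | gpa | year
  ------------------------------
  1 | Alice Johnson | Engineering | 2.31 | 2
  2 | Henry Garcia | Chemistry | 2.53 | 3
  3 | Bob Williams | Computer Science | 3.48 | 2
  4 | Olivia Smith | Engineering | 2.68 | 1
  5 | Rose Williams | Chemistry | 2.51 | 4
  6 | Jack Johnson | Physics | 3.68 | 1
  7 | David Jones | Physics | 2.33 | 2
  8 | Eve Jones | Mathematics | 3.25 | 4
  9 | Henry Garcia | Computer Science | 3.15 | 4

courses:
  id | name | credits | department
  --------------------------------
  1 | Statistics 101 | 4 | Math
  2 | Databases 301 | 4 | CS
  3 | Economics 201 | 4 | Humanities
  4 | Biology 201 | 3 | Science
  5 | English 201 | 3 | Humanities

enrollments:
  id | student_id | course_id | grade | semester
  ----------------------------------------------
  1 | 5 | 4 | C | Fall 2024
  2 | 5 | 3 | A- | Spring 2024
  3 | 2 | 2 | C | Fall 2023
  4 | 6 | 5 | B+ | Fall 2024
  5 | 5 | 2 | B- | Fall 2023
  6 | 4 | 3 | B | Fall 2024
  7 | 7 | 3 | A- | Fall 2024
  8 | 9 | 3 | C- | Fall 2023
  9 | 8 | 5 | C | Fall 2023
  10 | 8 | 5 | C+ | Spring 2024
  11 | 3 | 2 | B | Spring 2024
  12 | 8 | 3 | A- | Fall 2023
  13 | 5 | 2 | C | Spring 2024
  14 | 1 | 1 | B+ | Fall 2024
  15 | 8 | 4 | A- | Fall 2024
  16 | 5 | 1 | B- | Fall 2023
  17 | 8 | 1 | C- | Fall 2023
SELECT c.id, p.name AS course, c.semester FROM enrollments c JOIN courses p ON c.course_id = p.id WHERE p.credits <= 4

Execution result:
id | course | semester
1 | Biology 201 | Fall 2024
2 | Economics 201 | Spring 2024
3 | Databases 301 | Fall 2023
4 | English 201 | Fall 2024
5 | Databases 301 | Fall 2023
6 | Economics 201 | Fall 2024
7 | Economics 201 | Fall 2024
8 | Economics 201 | Fall 2023
9 | English 201 | Fall 2023
10 | English 201 | Spring 2024
11 | Databases 301 | Spring 2024
12 | Economics 201 | Fall 2023
13 | Databases 301 | Spring 2024
14 | Statistics 101 | Fall 2024
15 | Biology 201 | Fall 2024
16 | Statistics 101 | Fall 2023
17 | Statistics 101 | Fall 2023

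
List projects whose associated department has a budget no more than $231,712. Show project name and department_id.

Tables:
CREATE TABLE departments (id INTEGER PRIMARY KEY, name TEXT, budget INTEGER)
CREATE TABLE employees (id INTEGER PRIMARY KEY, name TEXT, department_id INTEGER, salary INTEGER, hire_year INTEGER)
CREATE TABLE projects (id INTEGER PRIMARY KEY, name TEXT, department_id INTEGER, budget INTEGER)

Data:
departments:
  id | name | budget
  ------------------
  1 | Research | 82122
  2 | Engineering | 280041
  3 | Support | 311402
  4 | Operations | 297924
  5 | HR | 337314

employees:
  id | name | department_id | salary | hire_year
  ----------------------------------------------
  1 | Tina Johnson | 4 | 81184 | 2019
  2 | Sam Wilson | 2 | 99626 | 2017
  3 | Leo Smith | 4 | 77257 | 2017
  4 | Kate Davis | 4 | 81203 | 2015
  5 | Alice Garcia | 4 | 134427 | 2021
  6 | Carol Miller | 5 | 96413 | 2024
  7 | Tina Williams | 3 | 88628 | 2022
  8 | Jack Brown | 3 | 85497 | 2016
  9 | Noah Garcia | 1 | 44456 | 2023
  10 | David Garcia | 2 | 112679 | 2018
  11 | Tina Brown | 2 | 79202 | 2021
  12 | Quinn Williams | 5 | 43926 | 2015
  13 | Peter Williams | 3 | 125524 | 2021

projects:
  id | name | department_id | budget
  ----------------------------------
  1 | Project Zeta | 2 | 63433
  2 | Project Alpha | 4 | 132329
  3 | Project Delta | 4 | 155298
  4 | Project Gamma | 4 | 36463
SELECT name, department_id FROM projects WHERE department_id IN (SELECT id FROM departments WHERE budget <= 231712)

Execution result:
(no rows)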